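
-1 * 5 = -5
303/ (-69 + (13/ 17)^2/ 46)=-4028082/ 917117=-4.39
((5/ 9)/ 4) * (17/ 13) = 85/ 468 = 0.18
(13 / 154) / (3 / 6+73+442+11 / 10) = 0.00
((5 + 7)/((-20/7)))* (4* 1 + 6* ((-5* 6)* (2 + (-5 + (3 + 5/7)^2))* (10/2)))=1427712/35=40791.77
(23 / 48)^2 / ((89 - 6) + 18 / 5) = 2645 / 997632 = 0.00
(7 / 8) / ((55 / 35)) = 49 / 88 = 0.56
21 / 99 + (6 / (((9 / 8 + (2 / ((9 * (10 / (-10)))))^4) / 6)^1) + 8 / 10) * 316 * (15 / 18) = 16832158663 / 1952841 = 8619.32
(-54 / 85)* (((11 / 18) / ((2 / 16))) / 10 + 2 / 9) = -192 / 425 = -0.45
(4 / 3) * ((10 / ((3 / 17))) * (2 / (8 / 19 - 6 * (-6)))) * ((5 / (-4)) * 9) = -8075 / 173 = -46.68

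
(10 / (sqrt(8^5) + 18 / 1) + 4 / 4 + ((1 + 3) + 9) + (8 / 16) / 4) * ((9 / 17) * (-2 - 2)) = -8245647 / 275774 - 11520 * sqrt(2) / 137887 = -30.02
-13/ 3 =-4.33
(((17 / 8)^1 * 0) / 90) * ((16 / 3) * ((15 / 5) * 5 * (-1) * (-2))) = 0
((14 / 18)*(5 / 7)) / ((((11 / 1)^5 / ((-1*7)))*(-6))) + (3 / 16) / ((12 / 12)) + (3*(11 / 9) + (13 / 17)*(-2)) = 2749628483 / 1182758544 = 2.32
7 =7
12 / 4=3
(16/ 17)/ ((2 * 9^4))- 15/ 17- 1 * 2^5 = -32.88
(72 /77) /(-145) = -0.01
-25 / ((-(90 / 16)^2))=0.79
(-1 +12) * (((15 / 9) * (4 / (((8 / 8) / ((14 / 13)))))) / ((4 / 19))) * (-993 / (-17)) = 4842530 / 221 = 21911.90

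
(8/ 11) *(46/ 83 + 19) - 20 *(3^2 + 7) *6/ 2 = -863496/ 913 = -945.78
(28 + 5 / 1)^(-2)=1 / 1089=0.00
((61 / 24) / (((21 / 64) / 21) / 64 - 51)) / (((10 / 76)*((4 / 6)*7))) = -593408 / 7311325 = -0.08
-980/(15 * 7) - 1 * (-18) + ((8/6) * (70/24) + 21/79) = 9116/711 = 12.82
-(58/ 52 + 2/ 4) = -21/ 13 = -1.62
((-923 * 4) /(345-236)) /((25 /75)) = -11076 /109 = -101.61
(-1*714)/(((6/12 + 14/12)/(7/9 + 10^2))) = -215866/5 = -43173.20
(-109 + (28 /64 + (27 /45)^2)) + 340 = 92719 /400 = 231.80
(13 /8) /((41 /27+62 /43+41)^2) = 1347921 /1603001504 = 0.00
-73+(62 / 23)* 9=-1121 / 23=-48.74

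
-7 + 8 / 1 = 1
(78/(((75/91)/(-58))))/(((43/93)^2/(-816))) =968498137152/46225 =20951825.57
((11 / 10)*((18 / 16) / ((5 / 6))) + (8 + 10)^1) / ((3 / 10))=1299 / 20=64.95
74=74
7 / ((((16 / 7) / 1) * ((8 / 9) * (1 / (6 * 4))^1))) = 1323 / 16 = 82.69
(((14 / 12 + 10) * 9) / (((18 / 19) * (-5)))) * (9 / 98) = -3819 / 1960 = -1.95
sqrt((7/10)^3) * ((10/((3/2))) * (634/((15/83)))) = 13697.20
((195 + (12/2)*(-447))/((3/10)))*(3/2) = -12435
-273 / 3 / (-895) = 91 / 895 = 0.10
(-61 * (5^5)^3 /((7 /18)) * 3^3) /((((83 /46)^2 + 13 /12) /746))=-535552348205566406250 /24101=-22221167097031924.25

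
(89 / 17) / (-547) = -89 / 9299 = -0.01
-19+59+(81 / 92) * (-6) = 1597 / 46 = 34.72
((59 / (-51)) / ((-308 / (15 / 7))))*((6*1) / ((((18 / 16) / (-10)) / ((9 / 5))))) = -7080 / 9163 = -0.77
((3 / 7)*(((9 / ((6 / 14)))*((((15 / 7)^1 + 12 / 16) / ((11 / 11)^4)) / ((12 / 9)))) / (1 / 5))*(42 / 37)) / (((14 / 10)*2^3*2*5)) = 32805 / 33152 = 0.99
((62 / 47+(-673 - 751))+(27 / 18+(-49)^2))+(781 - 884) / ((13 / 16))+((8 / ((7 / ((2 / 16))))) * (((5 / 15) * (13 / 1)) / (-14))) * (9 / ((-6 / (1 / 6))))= 612955019 / 718536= 853.06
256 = 256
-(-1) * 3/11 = 0.27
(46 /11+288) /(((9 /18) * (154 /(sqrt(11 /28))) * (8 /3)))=0.89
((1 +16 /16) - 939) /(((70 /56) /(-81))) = 303588 /5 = 60717.60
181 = 181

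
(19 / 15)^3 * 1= 6859 / 3375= 2.03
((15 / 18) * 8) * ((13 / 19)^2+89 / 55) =55232 / 3971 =13.91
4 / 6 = 2 / 3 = 0.67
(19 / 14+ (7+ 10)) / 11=1.67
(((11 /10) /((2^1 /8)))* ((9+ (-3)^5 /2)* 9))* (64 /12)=-23760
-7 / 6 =-1.17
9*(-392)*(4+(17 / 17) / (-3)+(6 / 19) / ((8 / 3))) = -253722 / 19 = -13353.79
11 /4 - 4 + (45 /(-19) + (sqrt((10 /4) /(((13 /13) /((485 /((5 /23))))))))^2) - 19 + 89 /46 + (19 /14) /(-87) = 5915392229 /1064532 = 5556.80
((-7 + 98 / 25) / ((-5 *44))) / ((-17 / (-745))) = 1043 / 1700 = 0.61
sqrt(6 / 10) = sqrt(15) / 5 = 0.77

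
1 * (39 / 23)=39 / 23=1.70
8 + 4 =12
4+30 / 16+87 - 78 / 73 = 53615 / 584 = 91.81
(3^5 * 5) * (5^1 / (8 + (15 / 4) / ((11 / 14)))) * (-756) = -101039400 / 281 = -359570.82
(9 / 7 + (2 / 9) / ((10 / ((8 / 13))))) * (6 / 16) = 0.49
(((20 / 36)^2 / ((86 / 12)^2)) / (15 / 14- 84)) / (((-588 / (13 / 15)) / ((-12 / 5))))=-104 / 405724221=-0.00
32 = 32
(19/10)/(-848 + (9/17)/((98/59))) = -15827/7061185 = -0.00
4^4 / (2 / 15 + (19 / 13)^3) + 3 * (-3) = 7470969 / 107279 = 69.64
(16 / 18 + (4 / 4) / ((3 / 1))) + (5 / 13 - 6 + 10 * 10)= 11186 / 117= 95.61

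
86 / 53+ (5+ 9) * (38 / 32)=7737 / 424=18.25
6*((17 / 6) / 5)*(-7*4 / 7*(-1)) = 68 / 5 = 13.60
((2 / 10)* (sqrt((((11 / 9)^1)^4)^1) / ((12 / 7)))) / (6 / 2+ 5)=847 / 38880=0.02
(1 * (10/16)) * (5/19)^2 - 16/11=-44833/31768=-1.41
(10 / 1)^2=100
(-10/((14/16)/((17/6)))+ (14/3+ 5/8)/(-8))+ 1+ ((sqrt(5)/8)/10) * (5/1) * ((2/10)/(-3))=-32.05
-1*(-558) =558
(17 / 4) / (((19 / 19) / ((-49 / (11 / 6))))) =-2499 / 22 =-113.59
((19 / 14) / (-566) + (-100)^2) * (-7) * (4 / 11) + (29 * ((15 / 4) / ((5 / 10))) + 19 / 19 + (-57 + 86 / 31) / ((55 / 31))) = -786549351 / 31130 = -25266.60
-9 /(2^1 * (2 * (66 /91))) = -273 /88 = -3.10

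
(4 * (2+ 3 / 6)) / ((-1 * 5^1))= -2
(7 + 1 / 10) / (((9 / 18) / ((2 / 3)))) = 142 / 15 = 9.47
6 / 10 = 3 / 5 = 0.60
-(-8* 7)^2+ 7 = -3129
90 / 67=1.34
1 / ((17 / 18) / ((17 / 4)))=9 / 2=4.50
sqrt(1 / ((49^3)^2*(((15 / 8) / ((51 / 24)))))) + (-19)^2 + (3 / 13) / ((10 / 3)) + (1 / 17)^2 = sqrt(255) / 1764735 + 13565501 / 37570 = 361.07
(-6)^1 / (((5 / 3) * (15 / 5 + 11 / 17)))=-153 / 155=-0.99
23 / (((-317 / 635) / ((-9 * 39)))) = 5126355 / 317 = 16171.47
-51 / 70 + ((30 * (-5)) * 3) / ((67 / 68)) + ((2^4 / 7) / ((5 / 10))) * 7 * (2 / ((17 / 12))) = -32870169 / 79730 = -412.27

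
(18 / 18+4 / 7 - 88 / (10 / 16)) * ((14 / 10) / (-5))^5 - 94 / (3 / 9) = -13757831177 / 48828125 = -281.76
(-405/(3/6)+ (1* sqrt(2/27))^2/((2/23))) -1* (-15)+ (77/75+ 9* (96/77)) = -40639289/51975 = -781.90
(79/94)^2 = 6241/8836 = 0.71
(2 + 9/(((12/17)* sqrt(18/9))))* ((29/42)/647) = 29/13587 + 493* sqrt(2)/72464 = 0.01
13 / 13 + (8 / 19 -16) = -277 / 19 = -14.58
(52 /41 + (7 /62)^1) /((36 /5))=17555 /91512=0.19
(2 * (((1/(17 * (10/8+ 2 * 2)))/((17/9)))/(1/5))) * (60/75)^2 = 384/10115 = 0.04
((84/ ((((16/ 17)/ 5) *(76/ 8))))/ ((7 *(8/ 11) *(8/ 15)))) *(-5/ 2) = -210375/ 4864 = -43.25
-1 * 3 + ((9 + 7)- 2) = 11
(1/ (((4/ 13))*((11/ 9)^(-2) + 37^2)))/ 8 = 1573/ 5303360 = 0.00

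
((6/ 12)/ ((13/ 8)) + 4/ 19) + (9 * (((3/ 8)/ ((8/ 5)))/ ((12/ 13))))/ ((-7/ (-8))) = 173167/ 55328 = 3.13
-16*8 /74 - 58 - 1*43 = -3801 /37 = -102.73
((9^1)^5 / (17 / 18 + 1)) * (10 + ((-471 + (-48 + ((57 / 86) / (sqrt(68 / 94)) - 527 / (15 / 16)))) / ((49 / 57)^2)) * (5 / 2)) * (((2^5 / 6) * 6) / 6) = -49643649770832 / 84035 + 131225537484 * sqrt(1598) / 12285917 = -590322713.12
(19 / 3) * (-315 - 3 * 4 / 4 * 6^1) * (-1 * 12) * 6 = 151848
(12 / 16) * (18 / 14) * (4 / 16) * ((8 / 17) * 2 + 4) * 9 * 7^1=5103 / 68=75.04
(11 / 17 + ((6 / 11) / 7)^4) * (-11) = -386705483 / 54327427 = -7.12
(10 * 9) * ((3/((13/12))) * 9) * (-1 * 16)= -466560/13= -35889.23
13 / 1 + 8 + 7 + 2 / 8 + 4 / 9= 1033 / 36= 28.69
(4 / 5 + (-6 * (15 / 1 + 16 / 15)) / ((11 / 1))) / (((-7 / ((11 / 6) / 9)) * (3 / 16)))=1168 / 945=1.24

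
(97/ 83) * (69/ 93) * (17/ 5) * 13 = 493051/ 12865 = 38.32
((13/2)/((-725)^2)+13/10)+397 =398.30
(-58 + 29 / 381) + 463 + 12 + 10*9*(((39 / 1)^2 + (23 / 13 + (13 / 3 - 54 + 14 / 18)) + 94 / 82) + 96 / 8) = 27262444168 / 203073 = 134249.48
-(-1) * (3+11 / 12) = 47 / 12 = 3.92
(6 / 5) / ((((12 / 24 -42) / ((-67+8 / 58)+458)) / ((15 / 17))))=-408348 / 40919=-9.98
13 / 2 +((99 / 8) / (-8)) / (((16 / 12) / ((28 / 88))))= 3139 / 512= 6.13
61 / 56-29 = -1563 / 56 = -27.91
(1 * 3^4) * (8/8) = 81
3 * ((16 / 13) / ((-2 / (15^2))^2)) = 607500 / 13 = 46730.77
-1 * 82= -82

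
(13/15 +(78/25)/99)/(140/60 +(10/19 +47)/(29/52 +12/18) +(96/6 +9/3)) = 2689089/180086500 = 0.01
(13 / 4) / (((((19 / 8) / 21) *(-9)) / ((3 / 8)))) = -91 / 76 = -1.20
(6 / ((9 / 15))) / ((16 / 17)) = 85 / 8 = 10.62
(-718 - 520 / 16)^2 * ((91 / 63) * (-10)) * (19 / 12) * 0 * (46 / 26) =0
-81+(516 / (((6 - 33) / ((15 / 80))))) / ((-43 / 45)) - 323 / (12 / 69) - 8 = -1942.50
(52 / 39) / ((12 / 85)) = 85 / 9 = 9.44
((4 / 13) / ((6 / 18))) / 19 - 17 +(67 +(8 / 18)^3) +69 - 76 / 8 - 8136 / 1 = -2890502227 / 360126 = -8026.36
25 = 25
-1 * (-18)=18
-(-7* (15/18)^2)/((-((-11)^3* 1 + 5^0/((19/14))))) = 133/36396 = 0.00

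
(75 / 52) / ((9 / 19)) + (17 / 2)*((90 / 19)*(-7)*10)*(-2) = 16716625 / 2964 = 5639.89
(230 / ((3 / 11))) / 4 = 210.83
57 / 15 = 19 / 5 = 3.80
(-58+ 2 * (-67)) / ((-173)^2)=-192 / 29929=-0.01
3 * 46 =138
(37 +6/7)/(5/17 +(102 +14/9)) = 40545/111223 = 0.36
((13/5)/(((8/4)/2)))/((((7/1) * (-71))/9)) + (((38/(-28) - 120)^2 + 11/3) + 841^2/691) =2272452897287/144239340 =15754.74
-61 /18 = -3.39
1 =1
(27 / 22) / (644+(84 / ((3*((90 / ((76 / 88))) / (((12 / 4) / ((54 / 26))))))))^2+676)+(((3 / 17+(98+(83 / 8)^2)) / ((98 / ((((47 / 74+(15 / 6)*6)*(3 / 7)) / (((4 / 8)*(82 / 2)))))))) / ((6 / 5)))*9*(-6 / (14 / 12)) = -2749174942134034594665 / 103830641759844387136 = -26.48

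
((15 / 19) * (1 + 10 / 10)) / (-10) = -0.16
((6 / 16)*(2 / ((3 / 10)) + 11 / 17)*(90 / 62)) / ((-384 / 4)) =-5595 / 134912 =-0.04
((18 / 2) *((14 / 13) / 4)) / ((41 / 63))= 3969 / 1066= 3.72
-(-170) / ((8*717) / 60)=425 / 239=1.78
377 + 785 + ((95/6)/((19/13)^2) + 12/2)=133997/114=1175.41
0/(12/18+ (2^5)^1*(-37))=0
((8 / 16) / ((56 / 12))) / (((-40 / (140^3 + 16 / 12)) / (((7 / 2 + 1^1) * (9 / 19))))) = -166698081 / 10640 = -15667.11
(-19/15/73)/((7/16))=-304/7665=-0.04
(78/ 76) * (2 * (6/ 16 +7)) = 2301/ 152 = 15.14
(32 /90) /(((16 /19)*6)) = 19 /270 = 0.07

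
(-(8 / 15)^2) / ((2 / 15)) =-32 / 15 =-2.13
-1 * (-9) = 9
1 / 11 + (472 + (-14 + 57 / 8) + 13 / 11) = 41043 / 88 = 466.40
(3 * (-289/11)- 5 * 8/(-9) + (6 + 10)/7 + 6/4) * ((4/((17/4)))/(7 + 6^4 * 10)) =-46040/8986131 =-0.01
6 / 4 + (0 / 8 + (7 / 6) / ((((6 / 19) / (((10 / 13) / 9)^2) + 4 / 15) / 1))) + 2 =874377 / 247922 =3.53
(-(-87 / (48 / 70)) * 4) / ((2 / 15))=15225 / 4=3806.25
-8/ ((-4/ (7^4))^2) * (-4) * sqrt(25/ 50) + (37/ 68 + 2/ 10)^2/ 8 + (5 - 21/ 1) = -14732791/ 924800 + 5764801 * sqrt(2) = 8152643.83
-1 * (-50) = 50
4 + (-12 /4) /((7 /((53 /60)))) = 507 /140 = 3.62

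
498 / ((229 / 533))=265434 / 229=1159.10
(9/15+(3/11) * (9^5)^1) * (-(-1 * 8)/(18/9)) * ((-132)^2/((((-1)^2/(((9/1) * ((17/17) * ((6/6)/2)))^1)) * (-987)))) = -8418339072/1645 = -5117531.35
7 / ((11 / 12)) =84 / 11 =7.64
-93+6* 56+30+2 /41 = 11195 /41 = 273.05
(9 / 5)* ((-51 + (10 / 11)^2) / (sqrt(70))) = -54639* sqrt(70) / 42350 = -10.79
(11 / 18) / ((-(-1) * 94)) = 0.01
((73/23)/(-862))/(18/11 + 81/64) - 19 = -384818617/20252259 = -19.00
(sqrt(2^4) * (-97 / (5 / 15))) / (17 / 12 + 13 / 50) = -349200 / 503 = -694.23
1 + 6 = 7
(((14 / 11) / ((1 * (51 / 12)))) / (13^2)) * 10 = 560 / 31603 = 0.02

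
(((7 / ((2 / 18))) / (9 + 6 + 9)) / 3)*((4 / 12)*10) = 35 / 12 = 2.92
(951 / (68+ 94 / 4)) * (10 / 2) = 3170 / 61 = 51.97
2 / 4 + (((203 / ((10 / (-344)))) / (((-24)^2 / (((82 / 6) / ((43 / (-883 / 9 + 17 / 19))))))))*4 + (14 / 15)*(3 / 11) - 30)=746135647 / 507870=1469.15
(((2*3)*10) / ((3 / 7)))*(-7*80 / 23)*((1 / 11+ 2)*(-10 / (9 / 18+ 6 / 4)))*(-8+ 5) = -1176000 / 11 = -106909.09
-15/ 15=-1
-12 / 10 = -6 / 5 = -1.20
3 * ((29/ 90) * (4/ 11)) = 0.35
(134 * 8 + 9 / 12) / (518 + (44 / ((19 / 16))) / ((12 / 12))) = 81529 / 42184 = 1.93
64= 64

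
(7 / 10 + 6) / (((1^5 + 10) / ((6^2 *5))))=1206 / 11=109.64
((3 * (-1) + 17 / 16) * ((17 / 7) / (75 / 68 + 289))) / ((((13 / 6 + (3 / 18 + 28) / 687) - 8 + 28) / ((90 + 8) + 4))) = -941689449 / 12640667060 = -0.07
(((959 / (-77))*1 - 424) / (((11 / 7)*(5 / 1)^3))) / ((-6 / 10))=33607 / 9075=3.70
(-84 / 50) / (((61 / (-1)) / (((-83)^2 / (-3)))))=-96446 / 1525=-63.24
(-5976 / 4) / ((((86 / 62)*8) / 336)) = -1945188 / 43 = -45236.93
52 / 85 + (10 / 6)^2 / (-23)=8639 / 17595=0.49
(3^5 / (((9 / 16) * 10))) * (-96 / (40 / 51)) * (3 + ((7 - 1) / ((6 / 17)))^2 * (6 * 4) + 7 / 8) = -917395956 / 25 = -36695838.24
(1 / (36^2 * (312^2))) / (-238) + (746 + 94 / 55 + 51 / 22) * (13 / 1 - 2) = 1238599475463163 / 150127810560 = 8250.30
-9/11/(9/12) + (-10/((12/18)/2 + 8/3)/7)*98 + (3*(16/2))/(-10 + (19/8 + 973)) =-12165112/254859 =-47.73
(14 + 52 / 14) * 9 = 1116 / 7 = 159.43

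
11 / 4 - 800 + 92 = -2821 / 4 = -705.25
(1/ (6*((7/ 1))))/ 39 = 1/ 1638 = 0.00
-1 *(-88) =88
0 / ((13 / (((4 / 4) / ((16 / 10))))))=0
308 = 308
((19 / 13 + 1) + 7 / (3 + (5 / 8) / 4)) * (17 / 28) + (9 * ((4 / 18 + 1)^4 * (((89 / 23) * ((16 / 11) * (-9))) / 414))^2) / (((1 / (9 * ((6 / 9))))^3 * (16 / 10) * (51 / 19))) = 850172950107671104 / 23236894605713607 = 36.59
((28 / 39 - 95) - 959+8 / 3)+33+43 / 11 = -144960 / 143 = -1013.71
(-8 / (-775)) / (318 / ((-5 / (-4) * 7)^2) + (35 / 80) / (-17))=106624 / 42636191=0.00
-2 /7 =-0.29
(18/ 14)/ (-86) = -9/ 602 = -0.01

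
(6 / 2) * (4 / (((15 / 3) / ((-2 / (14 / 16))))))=-5.49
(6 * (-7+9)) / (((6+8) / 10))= 60 / 7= 8.57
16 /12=4 /3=1.33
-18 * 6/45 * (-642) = 7704/5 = 1540.80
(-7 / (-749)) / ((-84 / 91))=-13 / 1284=-0.01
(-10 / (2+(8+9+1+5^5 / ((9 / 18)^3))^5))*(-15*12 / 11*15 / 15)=60 / 3593638367536478759509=0.00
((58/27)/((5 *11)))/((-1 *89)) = -58/132165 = -0.00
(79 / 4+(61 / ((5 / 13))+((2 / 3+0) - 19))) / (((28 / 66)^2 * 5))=3485163 / 19600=177.81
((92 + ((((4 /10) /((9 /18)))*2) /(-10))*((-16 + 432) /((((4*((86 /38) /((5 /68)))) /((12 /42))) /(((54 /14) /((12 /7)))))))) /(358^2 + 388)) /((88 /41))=3004439 /9044758030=0.00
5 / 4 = 1.25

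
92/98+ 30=1516/49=30.94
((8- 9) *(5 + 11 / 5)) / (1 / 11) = -396 / 5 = -79.20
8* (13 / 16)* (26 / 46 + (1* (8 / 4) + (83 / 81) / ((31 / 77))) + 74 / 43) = 44.40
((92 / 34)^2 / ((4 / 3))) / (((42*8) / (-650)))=-171925 / 16184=-10.62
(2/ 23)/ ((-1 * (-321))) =2/ 7383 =0.00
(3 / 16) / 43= 3 / 688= 0.00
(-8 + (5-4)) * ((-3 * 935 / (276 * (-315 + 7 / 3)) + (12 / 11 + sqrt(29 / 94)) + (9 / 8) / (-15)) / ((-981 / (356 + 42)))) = 1393 * sqrt(2726) / 46107 + 27506576 / 9238295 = 4.55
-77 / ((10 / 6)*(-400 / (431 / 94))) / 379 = 99561 / 71252000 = 0.00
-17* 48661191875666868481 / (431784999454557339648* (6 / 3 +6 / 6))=-0.64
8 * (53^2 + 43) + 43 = 22859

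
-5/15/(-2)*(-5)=-5/6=-0.83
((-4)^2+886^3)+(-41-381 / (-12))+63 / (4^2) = 695506466.69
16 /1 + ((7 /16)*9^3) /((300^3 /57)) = 16.00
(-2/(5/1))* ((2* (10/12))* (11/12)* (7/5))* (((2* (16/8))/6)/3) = -0.19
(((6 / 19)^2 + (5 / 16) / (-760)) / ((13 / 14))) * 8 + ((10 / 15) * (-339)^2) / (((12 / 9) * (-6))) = -9575.89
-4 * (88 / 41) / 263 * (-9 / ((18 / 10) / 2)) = 3520 / 10783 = 0.33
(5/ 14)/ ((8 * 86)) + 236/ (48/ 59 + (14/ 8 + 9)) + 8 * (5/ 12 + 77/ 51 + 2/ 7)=17028366813/ 446857376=38.11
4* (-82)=-328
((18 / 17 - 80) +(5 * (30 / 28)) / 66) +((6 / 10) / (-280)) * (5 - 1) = -78.87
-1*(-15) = 15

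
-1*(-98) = 98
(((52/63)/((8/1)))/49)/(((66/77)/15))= 65/1764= 0.04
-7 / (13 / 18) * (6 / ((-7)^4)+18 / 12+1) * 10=-1081530 / 4459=-242.55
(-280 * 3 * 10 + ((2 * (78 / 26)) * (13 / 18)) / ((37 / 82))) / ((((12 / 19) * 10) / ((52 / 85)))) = -115019749 / 141525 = -812.72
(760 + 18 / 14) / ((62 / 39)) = 207831 / 434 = 478.87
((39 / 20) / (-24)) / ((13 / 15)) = -3 / 32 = -0.09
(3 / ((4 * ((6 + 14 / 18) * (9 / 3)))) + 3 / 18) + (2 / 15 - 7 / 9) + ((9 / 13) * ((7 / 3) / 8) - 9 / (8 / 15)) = -610712 / 35685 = -17.11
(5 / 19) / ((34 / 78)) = 195 / 323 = 0.60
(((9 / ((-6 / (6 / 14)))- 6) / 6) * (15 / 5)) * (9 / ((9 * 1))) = -93 / 28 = -3.32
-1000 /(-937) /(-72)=-125 /8433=-0.01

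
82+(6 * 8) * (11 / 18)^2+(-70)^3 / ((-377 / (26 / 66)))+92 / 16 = 15988747 / 34452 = 464.09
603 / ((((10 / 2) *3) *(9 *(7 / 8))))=536 / 105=5.10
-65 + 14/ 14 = -64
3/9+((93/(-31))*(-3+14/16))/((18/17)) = 305/48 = 6.35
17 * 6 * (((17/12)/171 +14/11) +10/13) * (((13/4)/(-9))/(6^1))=-12.59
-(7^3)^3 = -40353607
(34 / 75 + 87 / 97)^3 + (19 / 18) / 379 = 719271267564011 / 291855712781250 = 2.46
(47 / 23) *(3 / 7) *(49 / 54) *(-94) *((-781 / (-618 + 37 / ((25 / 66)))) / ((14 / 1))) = -8.01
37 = 37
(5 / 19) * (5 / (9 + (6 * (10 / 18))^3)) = 675 / 23617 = 0.03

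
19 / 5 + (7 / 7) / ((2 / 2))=24 / 5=4.80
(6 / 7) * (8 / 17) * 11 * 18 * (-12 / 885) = -38016 / 35105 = -1.08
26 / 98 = 13 / 49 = 0.27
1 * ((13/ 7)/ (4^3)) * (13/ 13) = 0.03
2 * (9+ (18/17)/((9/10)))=346/17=20.35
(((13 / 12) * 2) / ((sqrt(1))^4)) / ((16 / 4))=13 / 24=0.54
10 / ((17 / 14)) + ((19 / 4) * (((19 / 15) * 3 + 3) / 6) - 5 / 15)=13.29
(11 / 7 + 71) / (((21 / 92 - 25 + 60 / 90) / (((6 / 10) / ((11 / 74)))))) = -31126176 / 2561405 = -12.15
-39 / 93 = -13 / 31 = -0.42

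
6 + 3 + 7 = 16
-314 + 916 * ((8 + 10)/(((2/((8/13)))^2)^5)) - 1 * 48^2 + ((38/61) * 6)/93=-682444317775191730/260690408086459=-2617.83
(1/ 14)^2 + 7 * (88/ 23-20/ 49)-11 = 58291/ 4508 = 12.93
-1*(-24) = 24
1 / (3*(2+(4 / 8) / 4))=8 / 51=0.16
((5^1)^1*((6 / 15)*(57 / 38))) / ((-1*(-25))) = 0.12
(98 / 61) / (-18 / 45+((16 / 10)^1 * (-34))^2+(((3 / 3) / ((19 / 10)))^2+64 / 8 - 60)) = 442225 / 800253327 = 0.00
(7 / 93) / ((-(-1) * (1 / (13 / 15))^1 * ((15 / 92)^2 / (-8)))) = -6161792 / 313875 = -19.63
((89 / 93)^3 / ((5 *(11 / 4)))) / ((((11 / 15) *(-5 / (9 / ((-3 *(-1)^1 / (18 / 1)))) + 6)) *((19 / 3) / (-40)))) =-2030310720 / 21848153371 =-0.09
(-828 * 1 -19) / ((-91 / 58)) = 7018 / 13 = 539.85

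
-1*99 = -99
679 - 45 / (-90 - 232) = 218683 / 322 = 679.14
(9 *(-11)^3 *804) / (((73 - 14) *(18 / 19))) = -10166178 / 59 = -172308.10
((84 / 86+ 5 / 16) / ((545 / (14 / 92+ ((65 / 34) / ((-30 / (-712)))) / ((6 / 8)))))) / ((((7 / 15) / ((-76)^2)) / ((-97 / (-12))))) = 13257901540913 / 923638968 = 14353.99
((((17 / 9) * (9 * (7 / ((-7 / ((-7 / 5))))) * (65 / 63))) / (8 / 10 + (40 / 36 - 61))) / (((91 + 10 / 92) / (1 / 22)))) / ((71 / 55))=-127075 / 791214699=-0.00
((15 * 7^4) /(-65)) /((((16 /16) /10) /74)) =-5330220 /13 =-410016.92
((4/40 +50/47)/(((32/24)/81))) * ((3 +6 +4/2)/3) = 487377/1880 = 259.24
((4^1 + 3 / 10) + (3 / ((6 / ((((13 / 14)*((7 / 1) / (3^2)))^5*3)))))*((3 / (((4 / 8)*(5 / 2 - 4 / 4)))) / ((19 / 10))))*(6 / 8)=73606369 / 19945440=3.69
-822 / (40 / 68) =-6987 / 5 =-1397.40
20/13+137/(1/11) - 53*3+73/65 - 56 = 84153/65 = 1294.66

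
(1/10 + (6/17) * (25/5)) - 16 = -14.14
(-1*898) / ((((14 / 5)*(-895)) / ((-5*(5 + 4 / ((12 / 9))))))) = -17960 / 1253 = -14.33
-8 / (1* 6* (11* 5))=-4 / 165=-0.02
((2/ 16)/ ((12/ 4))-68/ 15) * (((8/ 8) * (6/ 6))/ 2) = -539/ 240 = -2.25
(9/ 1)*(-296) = -2664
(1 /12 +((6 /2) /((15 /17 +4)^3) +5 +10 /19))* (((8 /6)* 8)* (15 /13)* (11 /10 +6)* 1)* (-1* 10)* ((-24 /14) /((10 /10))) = 8345920098400 /988619723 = 8441.99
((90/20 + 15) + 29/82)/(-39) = -814/1599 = -0.51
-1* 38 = -38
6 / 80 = 3 / 40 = 0.08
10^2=100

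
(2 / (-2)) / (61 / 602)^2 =-362404 / 3721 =-97.39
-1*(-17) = 17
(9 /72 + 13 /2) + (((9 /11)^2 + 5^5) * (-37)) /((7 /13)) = -1455291797 /6776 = -214771.52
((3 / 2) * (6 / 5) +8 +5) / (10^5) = 0.00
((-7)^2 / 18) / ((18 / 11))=539 / 324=1.66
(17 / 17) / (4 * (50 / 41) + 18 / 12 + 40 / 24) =246 / 1979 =0.12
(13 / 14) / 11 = 13 / 154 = 0.08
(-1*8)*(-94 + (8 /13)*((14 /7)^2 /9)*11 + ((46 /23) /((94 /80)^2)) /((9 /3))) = 187137712 /258453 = 724.07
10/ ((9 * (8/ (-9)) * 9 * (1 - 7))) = 5/ 216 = 0.02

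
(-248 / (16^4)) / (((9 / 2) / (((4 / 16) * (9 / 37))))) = -31 / 606208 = -0.00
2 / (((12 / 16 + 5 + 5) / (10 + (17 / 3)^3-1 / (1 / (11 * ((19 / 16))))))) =77285 / 2322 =33.28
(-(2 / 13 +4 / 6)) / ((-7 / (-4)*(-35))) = 128 / 9555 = 0.01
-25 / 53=-0.47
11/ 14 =0.79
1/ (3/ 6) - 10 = -8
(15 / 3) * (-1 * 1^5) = -5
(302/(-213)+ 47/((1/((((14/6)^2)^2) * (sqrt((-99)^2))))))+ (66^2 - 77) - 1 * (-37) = 90890525/639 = 142238.69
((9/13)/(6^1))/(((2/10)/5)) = 75/26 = 2.88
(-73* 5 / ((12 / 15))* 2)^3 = -6078390625 / 8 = -759798828.12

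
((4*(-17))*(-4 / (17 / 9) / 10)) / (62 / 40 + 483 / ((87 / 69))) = 8352 / 223079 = 0.04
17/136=1/8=0.12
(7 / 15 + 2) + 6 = 127 / 15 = 8.47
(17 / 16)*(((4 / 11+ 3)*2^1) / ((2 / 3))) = 1887 / 176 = 10.72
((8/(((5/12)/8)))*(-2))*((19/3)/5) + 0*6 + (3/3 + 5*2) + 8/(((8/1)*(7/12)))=-65871/175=-376.41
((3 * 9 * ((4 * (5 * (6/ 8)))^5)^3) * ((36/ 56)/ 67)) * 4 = 212816430725097656250/ 469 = 453766376812574960.02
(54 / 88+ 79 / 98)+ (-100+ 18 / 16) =-420227 / 4312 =-97.46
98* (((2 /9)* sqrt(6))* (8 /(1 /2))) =3136* sqrt(6) /9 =853.51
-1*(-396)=396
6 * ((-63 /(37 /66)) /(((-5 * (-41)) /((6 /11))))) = -13608 /7585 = -1.79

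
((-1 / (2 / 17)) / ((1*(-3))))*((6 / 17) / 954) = 1 / 954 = 0.00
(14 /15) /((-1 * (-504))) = 1 /540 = 0.00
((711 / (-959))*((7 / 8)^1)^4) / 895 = -243873 / 502231040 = -0.00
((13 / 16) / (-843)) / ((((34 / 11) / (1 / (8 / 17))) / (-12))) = 143 / 17984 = 0.01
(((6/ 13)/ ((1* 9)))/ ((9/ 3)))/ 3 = 2/ 351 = 0.01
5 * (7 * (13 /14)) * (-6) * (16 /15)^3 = -53248 /225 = -236.66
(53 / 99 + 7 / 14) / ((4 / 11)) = 205 / 72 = 2.85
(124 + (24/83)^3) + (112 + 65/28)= 3815921723/16010036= 238.35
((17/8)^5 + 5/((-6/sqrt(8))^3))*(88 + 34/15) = 3864.03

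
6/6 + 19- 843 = -823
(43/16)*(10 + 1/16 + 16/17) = 128699/4352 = 29.57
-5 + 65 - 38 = 22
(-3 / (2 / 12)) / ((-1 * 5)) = 18 / 5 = 3.60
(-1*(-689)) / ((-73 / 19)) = -179.33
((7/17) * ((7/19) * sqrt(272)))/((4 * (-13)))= -49 * sqrt(17)/4199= -0.05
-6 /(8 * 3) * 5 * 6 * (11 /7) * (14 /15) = -11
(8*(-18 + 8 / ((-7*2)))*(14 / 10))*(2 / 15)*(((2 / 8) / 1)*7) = -728 / 15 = -48.53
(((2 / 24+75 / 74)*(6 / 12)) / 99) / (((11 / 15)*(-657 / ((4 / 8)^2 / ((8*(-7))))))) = 2435 / 47438721792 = 0.00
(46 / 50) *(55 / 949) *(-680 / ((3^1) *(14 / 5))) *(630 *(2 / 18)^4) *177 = -50751800 / 691821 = -73.36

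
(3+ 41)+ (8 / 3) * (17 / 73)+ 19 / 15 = 16749 / 365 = 45.89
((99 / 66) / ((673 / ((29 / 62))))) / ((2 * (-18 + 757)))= 87 / 123342056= 0.00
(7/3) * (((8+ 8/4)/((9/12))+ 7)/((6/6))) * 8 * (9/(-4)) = -854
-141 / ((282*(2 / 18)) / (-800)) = 3600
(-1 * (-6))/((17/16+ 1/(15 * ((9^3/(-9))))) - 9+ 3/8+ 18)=116640/202889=0.57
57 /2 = 28.50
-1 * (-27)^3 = 19683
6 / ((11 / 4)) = 2.18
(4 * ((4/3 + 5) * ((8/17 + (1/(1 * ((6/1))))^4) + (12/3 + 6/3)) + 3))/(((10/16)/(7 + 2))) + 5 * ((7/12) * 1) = 2536.47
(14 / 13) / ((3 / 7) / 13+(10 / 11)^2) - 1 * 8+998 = 9380228 / 9463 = 991.25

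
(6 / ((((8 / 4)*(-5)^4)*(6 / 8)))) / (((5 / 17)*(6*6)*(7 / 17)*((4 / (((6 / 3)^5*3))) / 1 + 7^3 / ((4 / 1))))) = 2312 / 135121875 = 0.00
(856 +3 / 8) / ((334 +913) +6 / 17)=116467 / 169640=0.69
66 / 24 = 11 / 4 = 2.75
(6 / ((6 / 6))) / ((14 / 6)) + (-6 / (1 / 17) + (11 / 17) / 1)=-11755 / 119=-98.78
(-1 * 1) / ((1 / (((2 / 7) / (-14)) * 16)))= 16 / 49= 0.33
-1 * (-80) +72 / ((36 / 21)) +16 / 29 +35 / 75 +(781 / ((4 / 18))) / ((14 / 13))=41247359 / 12180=3386.48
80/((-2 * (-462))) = 20/231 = 0.09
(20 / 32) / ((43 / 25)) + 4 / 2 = 2.36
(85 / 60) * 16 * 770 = 52360 / 3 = 17453.33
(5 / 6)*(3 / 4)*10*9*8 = 450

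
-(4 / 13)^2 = -16 / 169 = -0.09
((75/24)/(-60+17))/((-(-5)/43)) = -5/8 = -0.62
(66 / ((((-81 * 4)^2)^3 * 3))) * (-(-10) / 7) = 55 / 2024454917495808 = 0.00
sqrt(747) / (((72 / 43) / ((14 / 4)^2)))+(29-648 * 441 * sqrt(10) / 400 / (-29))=29+35721 * sqrt(10) / 1450+2107 * sqrt(83) / 96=306.86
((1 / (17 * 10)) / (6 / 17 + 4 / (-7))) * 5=-7 / 52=-0.13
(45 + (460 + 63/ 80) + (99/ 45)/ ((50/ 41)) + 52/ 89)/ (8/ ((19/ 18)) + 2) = 132203881/ 2492000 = 53.05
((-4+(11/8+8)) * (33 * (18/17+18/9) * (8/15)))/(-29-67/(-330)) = -2904/289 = -10.05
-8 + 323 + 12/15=1579/5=315.80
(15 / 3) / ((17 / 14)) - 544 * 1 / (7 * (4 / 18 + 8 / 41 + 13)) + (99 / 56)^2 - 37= -9383106433 / 263947712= -35.55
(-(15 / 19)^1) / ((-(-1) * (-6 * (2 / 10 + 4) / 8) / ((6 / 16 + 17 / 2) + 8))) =1125 / 266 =4.23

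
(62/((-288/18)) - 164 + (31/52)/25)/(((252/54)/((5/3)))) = -59.95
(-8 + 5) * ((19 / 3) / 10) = -19 / 10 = -1.90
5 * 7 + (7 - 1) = 41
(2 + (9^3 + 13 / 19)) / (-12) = -2317 / 38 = -60.97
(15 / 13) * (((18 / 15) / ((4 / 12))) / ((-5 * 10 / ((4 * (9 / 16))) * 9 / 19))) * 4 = -513 / 325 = -1.58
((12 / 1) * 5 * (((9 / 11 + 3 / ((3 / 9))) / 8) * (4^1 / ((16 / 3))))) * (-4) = -220.91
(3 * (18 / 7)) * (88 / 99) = 48 / 7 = 6.86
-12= -12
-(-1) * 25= 25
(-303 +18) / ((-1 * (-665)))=-3 / 7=-0.43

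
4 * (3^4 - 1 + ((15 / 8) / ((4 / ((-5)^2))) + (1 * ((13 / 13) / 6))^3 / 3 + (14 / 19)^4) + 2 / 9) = 31157023387 / 84448008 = 368.95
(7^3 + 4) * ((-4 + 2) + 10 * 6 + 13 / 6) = 125267 / 6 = 20877.83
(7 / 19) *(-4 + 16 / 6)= -0.49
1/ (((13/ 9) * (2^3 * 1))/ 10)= 0.87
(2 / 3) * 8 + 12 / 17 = 308 / 51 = 6.04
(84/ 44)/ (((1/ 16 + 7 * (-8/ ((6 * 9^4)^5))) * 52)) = 248162267350270030686012/ 422466717036769218901945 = 0.59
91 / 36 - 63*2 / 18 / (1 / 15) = -3689 / 36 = -102.47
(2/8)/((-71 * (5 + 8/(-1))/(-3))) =-1/284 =-0.00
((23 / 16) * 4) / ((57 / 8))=46 / 57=0.81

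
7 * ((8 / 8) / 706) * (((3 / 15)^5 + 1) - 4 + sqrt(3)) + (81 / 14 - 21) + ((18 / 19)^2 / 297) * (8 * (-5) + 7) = -85544382311 / 5575193750 + 7 * sqrt(3) / 706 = -15.33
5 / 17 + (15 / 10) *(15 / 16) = 925 / 544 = 1.70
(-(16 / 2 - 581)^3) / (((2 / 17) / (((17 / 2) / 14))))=54370297413 / 56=970898168.09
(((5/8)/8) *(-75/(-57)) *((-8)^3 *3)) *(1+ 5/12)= -223.68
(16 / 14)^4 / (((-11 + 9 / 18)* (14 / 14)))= -8192 / 50421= -0.16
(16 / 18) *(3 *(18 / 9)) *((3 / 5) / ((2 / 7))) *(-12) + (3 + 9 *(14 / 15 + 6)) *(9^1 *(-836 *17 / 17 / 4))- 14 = -615829 / 5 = -123165.80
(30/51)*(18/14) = 90/119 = 0.76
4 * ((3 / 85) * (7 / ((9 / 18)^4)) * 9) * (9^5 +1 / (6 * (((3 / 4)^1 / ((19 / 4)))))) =714269472 / 85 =8403170.26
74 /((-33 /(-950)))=70300 /33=2130.30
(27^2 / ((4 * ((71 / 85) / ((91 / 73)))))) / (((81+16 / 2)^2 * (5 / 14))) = 0.10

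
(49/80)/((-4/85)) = -833/64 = -13.02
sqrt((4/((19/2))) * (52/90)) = 4 * sqrt(1235)/285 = 0.49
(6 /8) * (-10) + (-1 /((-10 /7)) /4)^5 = -767983193 /102400000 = -7.50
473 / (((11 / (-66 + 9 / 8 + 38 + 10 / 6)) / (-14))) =182105 / 12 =15175.42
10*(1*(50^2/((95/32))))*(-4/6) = -320000/57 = -5614.04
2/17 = 0.12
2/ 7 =0.29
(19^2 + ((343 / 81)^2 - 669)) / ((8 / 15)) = -9515695 / 17496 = -543.88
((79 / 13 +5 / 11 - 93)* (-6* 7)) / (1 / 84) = 43623720 / 143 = 305060.98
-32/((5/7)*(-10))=4.48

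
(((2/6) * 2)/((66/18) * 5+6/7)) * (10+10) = 280/403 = 0.69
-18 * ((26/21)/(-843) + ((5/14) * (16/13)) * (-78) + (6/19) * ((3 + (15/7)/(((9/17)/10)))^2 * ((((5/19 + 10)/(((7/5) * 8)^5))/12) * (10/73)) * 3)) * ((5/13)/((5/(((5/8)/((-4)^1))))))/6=-308320099044348747155/249394678457340788736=-1.24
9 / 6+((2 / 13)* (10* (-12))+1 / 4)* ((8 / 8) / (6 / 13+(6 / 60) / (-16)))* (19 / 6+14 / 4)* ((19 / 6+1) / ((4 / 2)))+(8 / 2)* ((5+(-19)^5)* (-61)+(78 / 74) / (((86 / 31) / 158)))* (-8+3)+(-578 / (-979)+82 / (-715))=-500464479351624979 / 165670830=-3020836434.22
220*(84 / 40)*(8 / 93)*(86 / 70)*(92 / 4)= 174064 / 155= 1122.99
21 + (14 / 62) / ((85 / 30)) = 11109 / 527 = 21.08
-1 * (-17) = 17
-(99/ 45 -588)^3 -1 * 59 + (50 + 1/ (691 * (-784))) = 13612948629937091/ 67718000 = 201024079.71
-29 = -29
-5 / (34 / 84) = -210 / 17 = -12.35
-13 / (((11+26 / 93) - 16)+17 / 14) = 16926 / 4565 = 3.71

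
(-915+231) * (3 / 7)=-2052 / 7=-293.14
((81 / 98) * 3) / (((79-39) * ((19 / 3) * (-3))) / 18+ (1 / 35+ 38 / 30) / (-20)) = -54675 / 932428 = -0.06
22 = 22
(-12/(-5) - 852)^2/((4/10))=9022752/5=1804550.40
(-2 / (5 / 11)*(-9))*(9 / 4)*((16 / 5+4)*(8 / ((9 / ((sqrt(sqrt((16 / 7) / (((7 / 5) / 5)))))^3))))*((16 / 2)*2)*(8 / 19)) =14598144*sqrt(35) / 4655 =18552.91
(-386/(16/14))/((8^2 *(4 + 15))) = -0.28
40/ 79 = 0.51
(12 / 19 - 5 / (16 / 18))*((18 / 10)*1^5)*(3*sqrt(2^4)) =-20493 / 190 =-107.86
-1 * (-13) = 13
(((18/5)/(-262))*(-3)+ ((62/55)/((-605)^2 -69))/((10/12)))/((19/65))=1766353524/12524386655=0.14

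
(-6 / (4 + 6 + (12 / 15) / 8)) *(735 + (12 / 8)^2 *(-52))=-37080 / 101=-367.13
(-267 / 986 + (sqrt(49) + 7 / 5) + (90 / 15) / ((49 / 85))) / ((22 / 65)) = 58214949 / 1062908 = 54.77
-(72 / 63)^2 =-64 / 49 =-1.31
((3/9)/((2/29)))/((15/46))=667/45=14.82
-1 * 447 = -447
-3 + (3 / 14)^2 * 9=-507 / 196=-2.59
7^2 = 49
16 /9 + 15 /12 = 109 /36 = 3.03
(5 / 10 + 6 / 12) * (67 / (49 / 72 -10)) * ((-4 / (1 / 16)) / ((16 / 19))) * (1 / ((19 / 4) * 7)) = 77184 / 4697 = 16.43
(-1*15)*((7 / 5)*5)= -105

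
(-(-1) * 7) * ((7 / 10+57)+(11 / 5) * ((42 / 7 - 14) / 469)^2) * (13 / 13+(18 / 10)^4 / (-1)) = -10762723144 / 2805625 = -3836.12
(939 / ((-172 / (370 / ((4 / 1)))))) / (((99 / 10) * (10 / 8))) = -57905 / 1419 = -40.81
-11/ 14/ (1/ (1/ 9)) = -11/ 126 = -0.09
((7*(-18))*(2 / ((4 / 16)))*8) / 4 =-2016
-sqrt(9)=-3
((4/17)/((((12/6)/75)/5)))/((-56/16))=-1500/119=-12.61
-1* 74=-74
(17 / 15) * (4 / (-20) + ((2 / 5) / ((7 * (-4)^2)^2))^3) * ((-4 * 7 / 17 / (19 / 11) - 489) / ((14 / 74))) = 7223494021636563313 / 12305550802944000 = 587.01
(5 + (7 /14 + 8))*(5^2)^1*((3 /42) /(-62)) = -675 /1736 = -0.39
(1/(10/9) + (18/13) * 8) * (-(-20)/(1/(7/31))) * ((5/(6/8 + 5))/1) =435960/9269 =47.03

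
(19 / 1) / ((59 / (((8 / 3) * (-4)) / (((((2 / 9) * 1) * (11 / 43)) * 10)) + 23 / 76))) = -77167 / 12980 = -5.95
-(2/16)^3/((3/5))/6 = -5/9216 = -0.00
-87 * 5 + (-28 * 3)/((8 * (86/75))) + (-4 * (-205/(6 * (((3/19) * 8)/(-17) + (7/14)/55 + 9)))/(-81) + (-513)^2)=3485900488222567/13268265588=262724.65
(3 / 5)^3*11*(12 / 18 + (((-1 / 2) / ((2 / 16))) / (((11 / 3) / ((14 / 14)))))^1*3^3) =-342 / 5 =-68.40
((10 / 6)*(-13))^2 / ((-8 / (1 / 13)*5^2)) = -13 / 72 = -0.18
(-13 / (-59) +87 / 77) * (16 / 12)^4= 1570304 / 367983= 4.27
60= 60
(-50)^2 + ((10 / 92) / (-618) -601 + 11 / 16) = 216017245 / 113712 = 1899.69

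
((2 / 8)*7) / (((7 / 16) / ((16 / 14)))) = 32 / 7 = 4.57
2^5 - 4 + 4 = 32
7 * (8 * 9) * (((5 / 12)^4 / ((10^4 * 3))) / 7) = 1 / 13824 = 0.00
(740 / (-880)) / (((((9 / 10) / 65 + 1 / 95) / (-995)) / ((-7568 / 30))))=-181866100 / 21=-8660290.48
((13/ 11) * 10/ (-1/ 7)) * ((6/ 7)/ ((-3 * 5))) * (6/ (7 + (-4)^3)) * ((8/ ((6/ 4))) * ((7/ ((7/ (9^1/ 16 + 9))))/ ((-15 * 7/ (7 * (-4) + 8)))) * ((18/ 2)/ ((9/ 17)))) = -120224/ 1463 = -82.18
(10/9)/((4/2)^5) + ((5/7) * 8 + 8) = 13859/1008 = 13.75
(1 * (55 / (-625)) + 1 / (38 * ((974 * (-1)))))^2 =165858264049 / 21404502250000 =0.01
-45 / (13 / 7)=-315 / 13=-24.23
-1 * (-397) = 397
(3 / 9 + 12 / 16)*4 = 4.33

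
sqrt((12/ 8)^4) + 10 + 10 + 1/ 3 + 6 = 343/ 12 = 28.58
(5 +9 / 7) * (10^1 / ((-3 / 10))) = -4400 / 21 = -209.52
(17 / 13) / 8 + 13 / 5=1437 / 520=2.76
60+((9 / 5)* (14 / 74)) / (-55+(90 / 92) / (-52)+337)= 356528076 / 5942015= 60.00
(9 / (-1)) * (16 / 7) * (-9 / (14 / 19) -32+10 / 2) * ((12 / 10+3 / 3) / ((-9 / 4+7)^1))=1739232 / 4655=373.63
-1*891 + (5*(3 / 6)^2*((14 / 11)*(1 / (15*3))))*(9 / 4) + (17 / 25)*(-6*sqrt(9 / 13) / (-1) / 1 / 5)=-78401 / 88 + 306*sqrt(13) / 1625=-890.24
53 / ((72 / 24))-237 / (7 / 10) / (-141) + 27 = 47.07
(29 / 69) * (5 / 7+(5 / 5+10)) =2378 / 483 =4.92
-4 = -4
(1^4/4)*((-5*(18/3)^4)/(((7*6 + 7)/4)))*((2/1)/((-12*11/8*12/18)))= 12960/539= 24.04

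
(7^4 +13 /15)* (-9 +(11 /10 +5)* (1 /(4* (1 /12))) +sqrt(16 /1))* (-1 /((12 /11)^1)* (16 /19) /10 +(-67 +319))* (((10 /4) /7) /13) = 646684586 /2925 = 221088.75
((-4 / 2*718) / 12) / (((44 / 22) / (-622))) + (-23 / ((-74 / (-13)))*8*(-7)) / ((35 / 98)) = 21006689 / 555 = 37849.89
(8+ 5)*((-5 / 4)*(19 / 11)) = -1235 / 44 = -28.07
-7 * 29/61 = -203/61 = -3.33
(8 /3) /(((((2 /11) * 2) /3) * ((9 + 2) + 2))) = 22 /13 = 1.69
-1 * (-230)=230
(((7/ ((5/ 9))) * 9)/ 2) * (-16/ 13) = -4536/ 65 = -69.78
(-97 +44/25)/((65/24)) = -57144/1625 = -35.17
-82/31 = -2.65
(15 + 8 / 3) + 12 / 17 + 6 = 24.37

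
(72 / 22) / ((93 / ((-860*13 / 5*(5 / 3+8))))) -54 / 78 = -3374957 / 4433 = -761.33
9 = 9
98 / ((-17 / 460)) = -45080 / 17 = -2651.76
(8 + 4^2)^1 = 24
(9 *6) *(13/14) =351/7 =50.14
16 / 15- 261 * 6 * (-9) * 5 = 1057066 / 15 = 70471.07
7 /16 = 0.44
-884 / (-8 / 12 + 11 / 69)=60996 / 35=1742.74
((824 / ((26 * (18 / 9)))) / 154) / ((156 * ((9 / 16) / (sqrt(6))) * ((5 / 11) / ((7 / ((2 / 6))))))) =412 * sqrt(6) / 7605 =0.13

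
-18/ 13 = -1.38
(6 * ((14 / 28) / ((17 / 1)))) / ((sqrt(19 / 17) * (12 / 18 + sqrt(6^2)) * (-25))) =-0.00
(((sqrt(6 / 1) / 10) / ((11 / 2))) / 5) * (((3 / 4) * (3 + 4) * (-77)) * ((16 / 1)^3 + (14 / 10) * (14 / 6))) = -3012961 * sqrt(6) / 500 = -14760.43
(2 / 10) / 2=1 / 10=0.10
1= 1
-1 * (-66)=66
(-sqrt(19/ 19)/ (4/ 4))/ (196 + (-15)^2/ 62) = -62/ 12377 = -0.01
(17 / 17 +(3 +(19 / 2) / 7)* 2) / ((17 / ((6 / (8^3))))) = 0.01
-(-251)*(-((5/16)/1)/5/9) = -251/144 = -1.74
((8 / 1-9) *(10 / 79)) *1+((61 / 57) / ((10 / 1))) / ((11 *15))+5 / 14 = 6012554 / 26004825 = 0.23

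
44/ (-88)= -1/ 2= -0.50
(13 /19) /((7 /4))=0.39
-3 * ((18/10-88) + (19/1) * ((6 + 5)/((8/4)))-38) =59.10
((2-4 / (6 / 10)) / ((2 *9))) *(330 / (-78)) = 1.10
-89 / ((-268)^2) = -89 / 71824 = -0.00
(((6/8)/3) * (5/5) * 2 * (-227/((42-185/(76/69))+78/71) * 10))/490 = 612446/33013995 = 0.02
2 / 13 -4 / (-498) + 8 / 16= 4285 / 6474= 0.66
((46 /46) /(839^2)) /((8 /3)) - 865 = -4871133317 /5631368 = -865.00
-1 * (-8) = 8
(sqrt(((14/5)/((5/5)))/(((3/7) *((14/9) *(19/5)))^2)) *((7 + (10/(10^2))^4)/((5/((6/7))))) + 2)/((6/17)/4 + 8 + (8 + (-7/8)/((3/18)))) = 10710153 *sqrt(70)/1225262500 + 136/737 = 0.26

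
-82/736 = -41/368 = -0.11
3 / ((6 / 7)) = 7 / 2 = 3.50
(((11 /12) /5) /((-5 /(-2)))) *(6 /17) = 11 /425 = 0.03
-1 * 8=-8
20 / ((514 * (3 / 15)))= 50 / 257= 0.19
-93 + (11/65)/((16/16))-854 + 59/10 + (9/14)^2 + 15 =-925.52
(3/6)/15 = 1/30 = 0.03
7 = 7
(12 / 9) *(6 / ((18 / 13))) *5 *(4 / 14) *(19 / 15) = 1976 / 189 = 10.46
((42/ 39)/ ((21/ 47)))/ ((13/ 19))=1786/ 507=3.52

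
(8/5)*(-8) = -12.80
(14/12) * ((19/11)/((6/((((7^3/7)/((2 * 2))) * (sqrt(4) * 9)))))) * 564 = 918897/22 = 41768.05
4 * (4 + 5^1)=36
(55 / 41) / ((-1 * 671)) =-5 / 2501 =-0.00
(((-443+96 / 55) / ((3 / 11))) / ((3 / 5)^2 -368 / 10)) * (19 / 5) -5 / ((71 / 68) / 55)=-18368219 / 194043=-94.66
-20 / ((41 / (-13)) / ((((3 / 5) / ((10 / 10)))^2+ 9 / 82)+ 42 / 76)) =1035372 / 159695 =6.48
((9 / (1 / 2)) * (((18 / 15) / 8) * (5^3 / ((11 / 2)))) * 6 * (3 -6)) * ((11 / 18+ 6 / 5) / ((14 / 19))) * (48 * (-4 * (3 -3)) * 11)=0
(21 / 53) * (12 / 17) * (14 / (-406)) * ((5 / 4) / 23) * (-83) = 26145 / 600967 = 0.04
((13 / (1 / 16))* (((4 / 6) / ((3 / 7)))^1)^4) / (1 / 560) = 4474695680 / 6561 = 682014.28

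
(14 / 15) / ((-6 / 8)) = -56 / 45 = -1.24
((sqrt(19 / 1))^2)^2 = 361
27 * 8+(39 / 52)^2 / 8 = 27657 / 128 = 216.07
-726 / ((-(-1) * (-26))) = 363 / 13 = 27.92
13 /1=13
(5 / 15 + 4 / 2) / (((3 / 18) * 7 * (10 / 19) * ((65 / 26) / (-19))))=-722 / 25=-28.88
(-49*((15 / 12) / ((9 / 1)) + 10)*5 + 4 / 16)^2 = 6169152.05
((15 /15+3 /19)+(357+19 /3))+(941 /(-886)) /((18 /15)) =36725677 /101004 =363.61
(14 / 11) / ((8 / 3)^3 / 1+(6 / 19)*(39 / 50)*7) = 0.06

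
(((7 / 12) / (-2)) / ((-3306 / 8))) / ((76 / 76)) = 7 / 9918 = 0.00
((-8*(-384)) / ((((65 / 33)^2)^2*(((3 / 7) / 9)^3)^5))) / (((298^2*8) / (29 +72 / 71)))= 587375125953931437.39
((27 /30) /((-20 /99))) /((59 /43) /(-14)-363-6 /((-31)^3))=7989678081 /651186212300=0.01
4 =4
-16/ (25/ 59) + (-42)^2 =43156/ 25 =1726.24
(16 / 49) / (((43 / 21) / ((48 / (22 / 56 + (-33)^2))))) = 0.01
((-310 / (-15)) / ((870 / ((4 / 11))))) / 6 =62 / 43065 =0.00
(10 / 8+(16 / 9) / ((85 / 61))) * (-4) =-7729 / 765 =-10.10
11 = 11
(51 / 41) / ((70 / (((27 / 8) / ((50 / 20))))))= 1377 / 57400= 0.02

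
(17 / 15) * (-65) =-221 / 3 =-73.67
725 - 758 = -33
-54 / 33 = -18 / 11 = -1.64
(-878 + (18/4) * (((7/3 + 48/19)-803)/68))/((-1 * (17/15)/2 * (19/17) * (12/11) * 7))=66143935/343672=192.46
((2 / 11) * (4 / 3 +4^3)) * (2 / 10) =392 / 165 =2.38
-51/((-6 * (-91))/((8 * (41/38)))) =-1394/1729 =-0.81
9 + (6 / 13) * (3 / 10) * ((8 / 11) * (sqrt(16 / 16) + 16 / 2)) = 9.91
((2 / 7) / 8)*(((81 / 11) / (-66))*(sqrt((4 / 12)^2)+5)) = -18 / 847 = -0.02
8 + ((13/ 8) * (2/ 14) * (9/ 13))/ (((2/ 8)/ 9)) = 193/ 14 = 13.79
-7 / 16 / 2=-0.22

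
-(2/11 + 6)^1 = -68/11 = -6.18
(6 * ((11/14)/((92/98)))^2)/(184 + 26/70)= 207515/9103032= 0.02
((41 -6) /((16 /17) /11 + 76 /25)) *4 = 163625 /3653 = 44.79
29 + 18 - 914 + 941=74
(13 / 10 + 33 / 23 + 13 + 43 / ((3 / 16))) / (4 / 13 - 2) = -2198261 / 15180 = -144.81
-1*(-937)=937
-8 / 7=-1.14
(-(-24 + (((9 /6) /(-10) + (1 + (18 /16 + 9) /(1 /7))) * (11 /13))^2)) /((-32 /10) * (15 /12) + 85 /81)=1240.19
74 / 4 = 18.50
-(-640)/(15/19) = 810.67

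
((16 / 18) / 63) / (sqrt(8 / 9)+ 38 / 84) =-304 / 32589+ 448 * sqrt(2) / 32589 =0.01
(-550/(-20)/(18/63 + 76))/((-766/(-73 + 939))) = -166705/409044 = -0.41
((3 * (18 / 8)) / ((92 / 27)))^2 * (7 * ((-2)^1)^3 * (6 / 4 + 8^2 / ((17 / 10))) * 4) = -4951435797 / 143888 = -34411.74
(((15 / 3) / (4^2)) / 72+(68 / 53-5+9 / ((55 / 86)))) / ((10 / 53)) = 34789999 / 633600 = 54.91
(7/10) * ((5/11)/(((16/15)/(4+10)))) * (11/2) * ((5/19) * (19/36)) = 1225/384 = 3.19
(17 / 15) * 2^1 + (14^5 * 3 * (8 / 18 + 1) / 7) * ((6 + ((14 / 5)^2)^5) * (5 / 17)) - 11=288970700969586541 / 99609375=2901039194.05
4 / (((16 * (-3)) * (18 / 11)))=-11 / 216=-0.05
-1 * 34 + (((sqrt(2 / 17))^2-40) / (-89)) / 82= -2108783 / 62033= -33.99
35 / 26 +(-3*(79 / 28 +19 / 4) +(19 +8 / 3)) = 0.30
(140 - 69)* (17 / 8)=1207 / 8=150.88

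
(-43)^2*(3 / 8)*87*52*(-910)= -2854513935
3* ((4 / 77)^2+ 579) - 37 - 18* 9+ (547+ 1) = 12367942 / 5929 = 2086.01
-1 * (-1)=1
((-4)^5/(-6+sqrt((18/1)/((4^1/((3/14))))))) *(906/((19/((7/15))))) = 4329472 *sqrt(21)/31065+121225216/31065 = 4540.97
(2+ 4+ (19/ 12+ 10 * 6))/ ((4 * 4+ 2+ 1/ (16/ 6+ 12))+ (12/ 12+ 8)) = 8921/ 3573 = 2.50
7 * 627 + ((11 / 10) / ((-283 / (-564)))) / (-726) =68314738 / 15565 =4389.00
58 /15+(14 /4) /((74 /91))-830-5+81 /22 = -20101261 /24420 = -823.15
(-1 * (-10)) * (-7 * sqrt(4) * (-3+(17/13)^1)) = 3080/13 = 236.92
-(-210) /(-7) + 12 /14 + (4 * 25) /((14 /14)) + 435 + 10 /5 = 3555 /7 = 507.86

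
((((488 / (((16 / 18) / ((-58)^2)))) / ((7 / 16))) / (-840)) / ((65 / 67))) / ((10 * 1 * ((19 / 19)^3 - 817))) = 3437167 / 5414500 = 0.63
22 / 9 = 2.44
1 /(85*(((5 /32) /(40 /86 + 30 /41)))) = 13504 /149855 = 0.09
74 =74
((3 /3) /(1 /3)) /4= 3 /4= 0.75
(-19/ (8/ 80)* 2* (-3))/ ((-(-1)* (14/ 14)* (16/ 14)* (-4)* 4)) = -1995/ 32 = -62.34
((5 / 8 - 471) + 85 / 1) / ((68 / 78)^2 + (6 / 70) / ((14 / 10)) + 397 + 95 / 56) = -229772907 / 238205225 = -0.96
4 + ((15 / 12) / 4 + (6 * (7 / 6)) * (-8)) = -827 / 16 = -51.69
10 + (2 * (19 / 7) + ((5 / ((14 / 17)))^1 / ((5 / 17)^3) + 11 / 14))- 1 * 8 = 43198 / 175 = 246.85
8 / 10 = 4 / 5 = 0.80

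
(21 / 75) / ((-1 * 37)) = -7 / 925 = -0.01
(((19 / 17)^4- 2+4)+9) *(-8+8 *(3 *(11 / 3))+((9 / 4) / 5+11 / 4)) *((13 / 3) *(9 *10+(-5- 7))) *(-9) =-1327545932544 / 417605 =-3178951.24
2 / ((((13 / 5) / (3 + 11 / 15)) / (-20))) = -2240 / 39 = -57.44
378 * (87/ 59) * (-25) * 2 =-27869.49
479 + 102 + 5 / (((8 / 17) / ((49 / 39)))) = 594.35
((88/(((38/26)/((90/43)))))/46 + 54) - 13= 821911/18791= 43.74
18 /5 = 3.60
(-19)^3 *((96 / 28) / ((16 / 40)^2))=-1028850 / 7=-146978.57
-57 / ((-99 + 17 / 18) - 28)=0.45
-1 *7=-7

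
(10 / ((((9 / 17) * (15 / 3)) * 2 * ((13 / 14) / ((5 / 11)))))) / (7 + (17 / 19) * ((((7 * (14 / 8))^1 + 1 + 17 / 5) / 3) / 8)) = 3617600 / 29815929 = 0.12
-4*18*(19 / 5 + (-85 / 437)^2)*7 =-1846926144 / 954845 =-1934.27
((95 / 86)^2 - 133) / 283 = -974643 / 2093068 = -0.47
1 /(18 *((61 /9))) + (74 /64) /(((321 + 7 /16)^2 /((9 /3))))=717805 /87214994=0.01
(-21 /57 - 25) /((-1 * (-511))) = -482 /9709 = -0.05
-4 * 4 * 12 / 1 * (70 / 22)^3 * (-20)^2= -3292800000 / 1331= -2473929.38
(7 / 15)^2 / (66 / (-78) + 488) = 637 / 1424925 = 0.00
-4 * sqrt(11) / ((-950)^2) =-sqrt(11) / 225625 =-0.00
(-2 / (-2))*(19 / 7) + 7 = 68 / 7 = 9.71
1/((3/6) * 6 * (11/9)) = 3/11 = 0.27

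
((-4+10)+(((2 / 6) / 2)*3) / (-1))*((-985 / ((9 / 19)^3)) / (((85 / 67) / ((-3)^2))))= -995851351 / 2754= -361601.80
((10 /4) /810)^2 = 1 /104976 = 0.00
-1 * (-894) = 894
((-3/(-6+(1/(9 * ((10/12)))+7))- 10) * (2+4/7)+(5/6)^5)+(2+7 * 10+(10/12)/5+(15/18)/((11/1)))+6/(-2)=377869985/10178784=37.12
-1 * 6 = -6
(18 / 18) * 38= 38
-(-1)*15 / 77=15 / 77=0.19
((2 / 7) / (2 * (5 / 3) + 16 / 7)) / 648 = 1 / 12744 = 0.00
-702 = -702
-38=-38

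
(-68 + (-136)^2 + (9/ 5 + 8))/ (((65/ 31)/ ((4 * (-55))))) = -125745796/ 65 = -1934550.71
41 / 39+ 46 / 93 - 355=-142442 / 403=-353.45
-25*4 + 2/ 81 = -8098/ 81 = -99.98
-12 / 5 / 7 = -12 / 35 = -0.34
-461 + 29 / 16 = -7347 / 16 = -459.19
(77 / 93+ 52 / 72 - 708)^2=155392851601 / 311364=499071.35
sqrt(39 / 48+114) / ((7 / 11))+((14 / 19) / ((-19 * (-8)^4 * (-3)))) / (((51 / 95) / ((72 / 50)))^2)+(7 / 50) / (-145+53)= -6377 / 4254080+11 * sqrt(1837) / 28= 16.84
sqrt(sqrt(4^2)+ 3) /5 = sqrt(7) /5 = 0.53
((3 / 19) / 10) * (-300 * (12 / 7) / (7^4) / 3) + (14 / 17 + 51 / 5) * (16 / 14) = 341929424 / 27143305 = 12.60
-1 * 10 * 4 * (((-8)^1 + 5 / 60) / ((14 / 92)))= 43700 / 21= 2080.95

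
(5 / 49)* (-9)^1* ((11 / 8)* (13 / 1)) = -6435 / 392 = -16.42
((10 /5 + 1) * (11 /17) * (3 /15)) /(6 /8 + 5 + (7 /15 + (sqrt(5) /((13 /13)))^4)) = 396 /31841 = 0.01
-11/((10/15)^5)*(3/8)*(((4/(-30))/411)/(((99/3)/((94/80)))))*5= 0.00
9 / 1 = 9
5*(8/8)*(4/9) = 20/9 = 2.22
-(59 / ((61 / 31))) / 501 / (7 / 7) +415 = 12680986 / 30561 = 414.94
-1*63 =-63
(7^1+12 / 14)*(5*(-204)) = -56100 / 7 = -8014.29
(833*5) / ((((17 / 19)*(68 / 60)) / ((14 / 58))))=488775 / 493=991.43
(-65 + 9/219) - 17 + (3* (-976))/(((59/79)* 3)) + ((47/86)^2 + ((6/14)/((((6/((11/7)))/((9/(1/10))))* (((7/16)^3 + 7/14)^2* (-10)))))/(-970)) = -667687995556878185917/480868396769148220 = -1388.50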